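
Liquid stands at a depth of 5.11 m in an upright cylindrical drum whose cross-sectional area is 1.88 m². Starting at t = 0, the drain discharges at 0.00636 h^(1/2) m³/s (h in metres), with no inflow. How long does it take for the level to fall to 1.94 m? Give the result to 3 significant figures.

Unsteady balance on liquid volume: A dh/dt = −0.00636 √h.
Separate and integrate: 2(√h − √h₀) = −(0.00636/A) t.
t = 2A(√h₀ − √h)/0.00636 = 2·1.88·(√5.11 − √1.94)/0.00636
  = 3.7600 × (2.2605 − 1.3928) / 0.00636 = 512.98 s.

513 s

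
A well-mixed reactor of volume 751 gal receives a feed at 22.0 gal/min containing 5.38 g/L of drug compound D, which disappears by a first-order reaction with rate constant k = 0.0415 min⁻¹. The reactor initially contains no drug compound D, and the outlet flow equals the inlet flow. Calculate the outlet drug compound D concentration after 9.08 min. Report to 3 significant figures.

V dC/dt = Q(C_in − C) − k V C.
dC/dt = (Q/V) C_in − (Q/V + k) C; effective rate a = Q/V + k = 0.029294 + 0.0415 = 0.070794 min⁻¹.
C_ss = Q C_in/(Q + kV) = 2.2262 g/L; C(t) = C_ss + (C₀ − C_ss) e^(−a t).
C(9.08) = 2.2262 + (-2.2262)·e^(−0.070794·9.08) = 2.2262 + (-2.2262)·0.52581 = 1.0556 g/L.

1.06 g/L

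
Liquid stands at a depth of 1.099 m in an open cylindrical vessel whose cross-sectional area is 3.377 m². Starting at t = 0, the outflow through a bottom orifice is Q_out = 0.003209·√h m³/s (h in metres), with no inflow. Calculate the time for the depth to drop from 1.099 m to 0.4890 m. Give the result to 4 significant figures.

734.6 s

Unsteady balance on liquid volume: A dh/dt = −0.003209 √h.
∫ h^(−1/2) dh = −(0.003209/A) ∫ dt, giving 2√h = 2√h₀ − (0.003209/A) t.
t = 2A(√h₀ − √h)/0.003209 = 2·3.377·(√1.099 − √0.4890)/0.003209
  = 6.75400 × (1.04833 − 0.699285) / 0.003209 = 734.640 s.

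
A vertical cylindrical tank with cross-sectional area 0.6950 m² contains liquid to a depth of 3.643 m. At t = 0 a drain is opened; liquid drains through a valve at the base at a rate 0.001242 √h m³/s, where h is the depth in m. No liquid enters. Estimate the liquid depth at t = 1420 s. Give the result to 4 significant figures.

Volume balance on the tank: A dh/dt = −0.001242 √h.
Separate and integrate: 2(√h − √h₀) = −(0.001242/A) t.
√h = √3.643 − 0.001242·1420/(2·0.6950) = 1.90866 − 1.26881 = 0.639859.
h = 0.639859² = 0.409419 m.

0.4094 m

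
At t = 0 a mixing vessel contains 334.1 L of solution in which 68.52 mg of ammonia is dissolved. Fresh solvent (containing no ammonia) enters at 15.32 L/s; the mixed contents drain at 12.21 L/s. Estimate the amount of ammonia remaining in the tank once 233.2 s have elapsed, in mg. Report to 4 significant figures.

0.7383 mg

Total volume: dV/dt = Q_in − Q_out = 3.11000 L/s, so V(t) = 334.1 + 3.11000 t and V(233.2) = 1059.35 L.
Solute balance: dm/dt = 0 − Q_out C = −Q_out m/V(t).
Separate: dm/m = −Q_out dt/V(t) ⇒ ln(m/m₀) = −(Q_out/(Q_in−Q_out)) ln(V/V₀).
m = m₀ (V₀/V)^(Q_out/(Q_in−Q_out)) = 68.52 × (334.1/1059.35)^(3.92605) = 0.738288 mg.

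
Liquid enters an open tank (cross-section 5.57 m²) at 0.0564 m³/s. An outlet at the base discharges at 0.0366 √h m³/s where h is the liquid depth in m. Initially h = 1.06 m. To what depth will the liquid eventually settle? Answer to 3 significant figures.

2.37 m

Level balance: A dh/dt = 0.0564 − 0.0366 √h. Setting dh/dt = 0:
Q_in = 0.0366 √h_ss ⇒ √h_ss = 0.0564/0.0366 = 1.5410.
h_ss = 1.5410² = 2.3746 m. (Since h₀ = 1.06 m < h_ss, the level will rise toward this value.)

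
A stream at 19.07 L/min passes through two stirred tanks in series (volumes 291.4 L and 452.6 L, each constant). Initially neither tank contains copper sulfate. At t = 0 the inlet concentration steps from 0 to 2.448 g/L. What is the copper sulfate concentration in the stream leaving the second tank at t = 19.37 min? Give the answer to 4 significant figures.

0.6548 g/L

Each tank obeys Vᵢ dCᵢ/dt = Q(Cᵢ₋₁ − Cᵢ), so τᵢ = Vᵢ/Q.
τ₁ = 291.4/19.07 = 15.2805 min; τ₂ = 452.6/19.07 = 23.7336 min.
Solving the cascade with C₁(0)=C₂(0)=0 gives C₂(t) = C_in[1 − (τ₁ e^(−t/τ₁) − τ₂ e^(−t/τ₂))/(τ₁ − τ₂)].
At t = 19.37: e^(−t/τ₁) = 0.281499, e^(−t/τ₂) = 0.442134.
C₂ = 2.448·[1 − (15.2805·0.281499 − 23.7336·0.442134)/(-8.45307)] = 2.448·0.267488 = 0.654810 g/L.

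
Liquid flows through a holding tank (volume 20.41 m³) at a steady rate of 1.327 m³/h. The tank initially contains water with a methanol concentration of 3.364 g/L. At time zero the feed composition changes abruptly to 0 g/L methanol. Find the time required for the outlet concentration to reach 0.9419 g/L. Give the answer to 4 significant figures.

Species balance: V dC/dt = Q(C_in − C) ⇒ τ = V/Q = 15.3806 h.
C(t) = C_in + (C₀ − C_in) e^(−t/τ). Set C = 0.9419 and solve for t:
e^(−t/τ) = (C − C_in)/(C₀ − C_in) = (0.9419 − 0)/(3.364 − 0) = 0.279994
t = −τ ln(…) = 15.3806 × 1.27299 = 19.5792 h.

19.58 h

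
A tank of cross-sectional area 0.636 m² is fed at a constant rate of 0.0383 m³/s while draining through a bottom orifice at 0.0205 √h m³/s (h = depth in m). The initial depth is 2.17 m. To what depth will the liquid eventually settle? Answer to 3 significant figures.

3.49 m

Level balance: A dh/dt = 0.0383 − 0.0205 √h. Setting dh/dt = 0:
Q_in = 0.0205 √h_ss ⇒ √h_ss = 0.0383/0.0205 = 1.8683.
h_ss = 1.8683² = 3.4905 m. (Since h₀ = 2.17 m < h_ss, the level will rise toward this value.)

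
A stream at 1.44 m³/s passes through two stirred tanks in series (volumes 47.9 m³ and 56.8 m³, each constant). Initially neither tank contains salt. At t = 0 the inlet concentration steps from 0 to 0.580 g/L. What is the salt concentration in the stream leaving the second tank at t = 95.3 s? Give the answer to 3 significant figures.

Species balance on tank i: dCᵢ/dt = (Cᵢ₋₁ − Cᵢ)/τᵢ with τᵢ = Vᵢ/Q.
τ₁ = 47.9/1.44 = 33.264 s; τ₂ = 56.8/1.44 = 39.444 s.
Tank 1: C₁ = C_in(1 − e^(−t/τ₁)). Tank 2 (τ₁ ≠ τ₂): C₂ = C_in[1 − (τ₁ e^(−t/τ₁) − τ₂ e^(−t/τ₂))/(τ₁ − τ₂)].
At t = 95.3: e^(−t/τ₁) = 0.056985, e^(−t/τ₂) = 0.089273.
C₂ = 0.580·[1 − (33.264·0.056985 − 39.444·0.089273)/(-6.1806)] = 0.580·0.73695 = 0.42743 g/L.

0.427 g/L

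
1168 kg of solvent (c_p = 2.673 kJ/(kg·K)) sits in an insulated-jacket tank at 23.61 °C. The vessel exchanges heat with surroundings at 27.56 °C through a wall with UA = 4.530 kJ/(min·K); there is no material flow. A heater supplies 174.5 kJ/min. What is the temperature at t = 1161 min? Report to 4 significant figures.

58.20 °C

Lumped-capacitance energy balance: M c_p dT/dt = UA(T_amb − T) + Q̇.
dT/dt = (T_ss − T)/τ with T_ss = T_amb + Q̇/UA = 27.56 + 174.5/4.530 = 66.0810 °C, τ = M c_p/UA = 1168·2.673/4.530 = 689.197 min.
This is linear first-order; T(t) = T_ss + (T₀ − T_ss) e^(−t/τ).
T(1161) = 66.0810 + (-42.4710)·0.185525 = 58.2016 °C.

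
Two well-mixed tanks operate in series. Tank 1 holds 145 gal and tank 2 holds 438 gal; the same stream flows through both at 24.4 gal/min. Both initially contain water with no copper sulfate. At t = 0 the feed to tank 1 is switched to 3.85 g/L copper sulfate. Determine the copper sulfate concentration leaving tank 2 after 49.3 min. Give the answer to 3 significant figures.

Time constants: τᵢ = Vᵢ/Q for each well-mixed tank.
τ₁ = 145/24.4 = 5.9426 min; τ₂ = 438/24.4 = 17.951 min.
Tank 1: C₁ = C_in(1 − e^(−t/τ₁)). Tank 2 (τ₁ ≠ τ₂): C₂ = C_in[1 − (τ₁ e^(−t/τ₁) − τ₂ e^(−t/τ₂))/(τ₁ − τ₂)].
At t = 49.3: e^(−t/τ₁) = 0.00024951, e^(−t/τ₂) = 0.064159.
C₂ = 3.85·[1 − (5.9426·0.00024951 − 17.951·0.064159)/(-12.008)] = 3.85·0.90421 = 3.4812 g/L.

3.48 g/L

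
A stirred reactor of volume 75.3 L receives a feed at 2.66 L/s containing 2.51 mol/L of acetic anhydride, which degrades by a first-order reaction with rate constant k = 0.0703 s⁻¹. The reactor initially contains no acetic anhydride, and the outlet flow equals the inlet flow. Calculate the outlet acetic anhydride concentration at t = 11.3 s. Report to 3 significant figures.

Accumulation = in − out − consumed: V dC/dt = Q C_in − Q C − k V C.
This is linear with rate a = Q/V + k = 0.10563 s⁻¹.
C_ss = Q C_in/(Q + kV) = 0.83944 mol/L; C(t) = C_ss + (C₀ − C_ss) e^(−a t).
C(11.3) = 0.83944 + (-0.83944)·e^(−0.10563·11.3) = 0.83944 + (-0.83944)·0.30314 = 0.58498 mol/L.

0.585 mol/L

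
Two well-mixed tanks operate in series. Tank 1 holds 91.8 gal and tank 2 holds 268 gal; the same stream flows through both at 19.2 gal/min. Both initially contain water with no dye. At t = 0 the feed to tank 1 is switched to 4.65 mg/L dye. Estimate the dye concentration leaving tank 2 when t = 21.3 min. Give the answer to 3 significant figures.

Each tank obeys Vᵢ dCᵢ/dt = Q(Cᵢ₋₁ − Cᵢ), so τᵢ = Vᵢ/Q.
τ₁ = 91.8/19.2 = 4.7812 min; τ₂ = 268/19.2 = 13.958 min.
Tank 1: C₁ = C_in(1 − e^(−t/τ₁)). Tank 2 (τ₁ ≠ τ₂): C₂ = C_in[1 − (τ₁ e^(−t/τ₁) − τ₂ e^(−t/τ₂))/(τ₁ − τ₂)].
At t = 21.3: e^(−t/τ₁) = 0.011621, e^(−t/τ₂) = 0.21741.
C₂ = 4.65·[1 − (4.7812·0.011621 − 13.958·0.21741)/(-9.1771)] = 4.65·0.67537 = 3.1405 mg/L.

3.14 mg/L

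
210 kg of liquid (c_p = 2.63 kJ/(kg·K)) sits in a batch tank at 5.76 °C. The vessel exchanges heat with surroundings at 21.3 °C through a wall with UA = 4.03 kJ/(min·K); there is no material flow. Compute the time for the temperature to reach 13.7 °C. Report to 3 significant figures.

Lumped-capacitance energy balance: M c_p dT/dt = UA(T_amb − T).
τ = M c_p/UA = 137.05 min; T_ss = T_amb = 21.300 °C.
T(t) = T_ss + (T₀ − T_ss)e^(−t/τ); set T = 13.7:
t = −τ ln[(T − T_ss)/(T₀ − T_ss)] = −137.05 · ln(0.48906) = 98.026 min.

98.0 min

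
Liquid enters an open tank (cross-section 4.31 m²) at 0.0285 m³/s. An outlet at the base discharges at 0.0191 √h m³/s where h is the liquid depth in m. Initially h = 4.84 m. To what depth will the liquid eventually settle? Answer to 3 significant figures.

2.23 m

Level balance: A dh/dt = 0.0285 − 0.0191 √h. Setting dh/dt = 0:
Q_in = 0.0191 √h_ss ⇒ √h_ss = 0.0285/0.0191 = 1.4921.
h_ss = 1.4921² = 2.2265 m. (Since h₀ = 4.84 m > h_ss, the level will fall toward this value.)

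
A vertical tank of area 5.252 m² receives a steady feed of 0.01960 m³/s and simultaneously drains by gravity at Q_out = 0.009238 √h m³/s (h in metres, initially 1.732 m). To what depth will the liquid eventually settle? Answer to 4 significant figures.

4.501 m

Level balance: A dh/dt = 0.01960 − 0.009238 √h. Setting dh/dt = 0:
Q_in = 0.009238 √h_ss ⇒ √h_ss = 0.01960/0.009238 = 2.12167.
h_ss = 2.12167² = 4.50149 m. (Since h₀ = 1.732 m < h_ss, the level will rise toward this value.)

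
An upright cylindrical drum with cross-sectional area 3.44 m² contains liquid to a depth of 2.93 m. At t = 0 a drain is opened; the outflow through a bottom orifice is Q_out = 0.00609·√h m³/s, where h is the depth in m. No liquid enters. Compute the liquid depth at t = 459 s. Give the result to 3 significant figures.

1.70 m

A dh/dt = −Q_out = −0.00609 √h.
Separate and integrate: 2(√h − √h₀) = −(0.00609/A) t.
√h = √2.93 − 0.00609·459/(2·3.44) = 1.7117 − 0.40630 = 1.3054.
h = 1.3054² = 1.7041 m.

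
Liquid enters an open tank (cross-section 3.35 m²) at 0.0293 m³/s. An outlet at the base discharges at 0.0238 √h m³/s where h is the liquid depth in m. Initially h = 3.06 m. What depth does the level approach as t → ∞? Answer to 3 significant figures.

1.52 m

A dh/dt = Q_in − 0.0238 √h. Steady state requires inflow = outflow:
Q_in = 0.0238 √h_ss ⇒ √h_ss = 0.0293/0.0238 = 1.2311.
h_ss = 1.2311² = 1.5156 m. (Since h₀ = 3.06 m > h_ss, the level will fall toward this value.)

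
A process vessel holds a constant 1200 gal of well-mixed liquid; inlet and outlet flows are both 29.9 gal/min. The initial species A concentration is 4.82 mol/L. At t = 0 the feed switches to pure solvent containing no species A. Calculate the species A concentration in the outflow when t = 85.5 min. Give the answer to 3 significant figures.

Mass balance on the solute (V constant): V dC/dt = Q(C_in − C).
So dC/dt = (C_in − C)/τ with τ = V/Q = 1200/29.9 = 40.134 min.
Integrating: C(t) = C_in + (C₀ − C_in) e^(−t/τ).
C(85.5) = 0 + (4.82 − 0)·e^(−85.5/40.134) = 0 + (4.8200)·0.11879 = 0.57258 mol/L.

0.573 mol/L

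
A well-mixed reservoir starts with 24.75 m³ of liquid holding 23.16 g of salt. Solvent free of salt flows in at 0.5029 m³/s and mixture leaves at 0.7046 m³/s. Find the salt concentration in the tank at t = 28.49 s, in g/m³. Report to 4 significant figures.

Let m(t) be the amount of salt. Volume: V(t) = V₀ + (Q_in − Q_out) t = 24.75 − 0.201700 t; V(28.49) = 19.0036 m³.
Solute balance: dm/dt = 0 − Q_out C = −Q_out m/V(t).
dm/m = −Q_out dt/(V₀ − 0.201700 t); integrating gives ln(m/m₀) = −(Q_out/(Q_in−Q_out)) ln(V/V₀).
m = m₀ (V₀/V)^(Q_out/(Q_in−Q_out)) = 23.16 × (24.75/19.0036)^(-3.49331) = 9.20272 g.
C = m/V = 9.20272/19.0036 = 0.484263 g/m³.

0.4843 g/m³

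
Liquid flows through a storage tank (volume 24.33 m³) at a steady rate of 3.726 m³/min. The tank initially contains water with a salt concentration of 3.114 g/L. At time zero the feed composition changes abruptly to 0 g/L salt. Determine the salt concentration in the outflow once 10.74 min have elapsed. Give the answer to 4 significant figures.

Accumulation = in − out for the solute gives V dC/dt = Q(C_in − C).
So dC/dt = (C_in − C)/τ with τ = V/Q = 24.33/3.726 = 6.52979 min.
Integrating: C(t) = C_in + (C₀ − C_in) e^(−t/τ).
C(10.74) = 0 + (3.114 − 0)·e^(−10.74/6.52979) = 0 + (3.11400)·0.193057 = 0.601180 g/L.

0.6012 g/L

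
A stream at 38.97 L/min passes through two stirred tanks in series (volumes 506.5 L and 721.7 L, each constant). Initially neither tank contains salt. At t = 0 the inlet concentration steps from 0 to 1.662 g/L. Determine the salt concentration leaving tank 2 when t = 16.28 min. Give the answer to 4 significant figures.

Species balance on tank i: dCᵢ/dt = (Cᵢ₋₁ − Cᵢ)/τᵢ with τᵢ = Vᵢ/Q.
τ₁ = 506.5/38.97 = 12.9972 min; τ₂ = 721.7/38.97 = 18.5194 min.
Solving the cascade with C₁(0)=C₂(0)=0 gives C₂(t) = C_in[1 − (τ₁ e^(−t/τ₁) − τ₂ e^(−t/τ₂))/(τ₁ − τ₂)].
At t = 16.28: e^(−t/τ₁) = 0.285767, e^(−t/τ₂) = 0.415165.
C₂ = 1.662·[1 − (12.9972·0.285767 − 18.5194·0.415165)/(-5.52220)] = 1.662·0.280280 = 0.465826 g/L.

0.4658 g/L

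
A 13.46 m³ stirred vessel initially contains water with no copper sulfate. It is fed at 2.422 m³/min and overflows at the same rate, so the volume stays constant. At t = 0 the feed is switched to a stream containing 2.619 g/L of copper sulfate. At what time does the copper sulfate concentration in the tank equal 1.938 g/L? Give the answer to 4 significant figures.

Unsteady species balance (constant V, well mixed): V dC/dt = Q(C_in − C), so τ = V/Q = 5.55739 min.
C(t) = C_in + (C₀ − C_in) e^(−t/τ). Set C = 1.938 and solve for t:
e^(−t/τ) = (C − C_in)/(C₀ − C_in) = (1.938 − 2.619)/(0 − 2.619) = 0.260023
t = −τ ln(…) = 5.55739 × 1.34699 = 7.48572 min.

7.486 min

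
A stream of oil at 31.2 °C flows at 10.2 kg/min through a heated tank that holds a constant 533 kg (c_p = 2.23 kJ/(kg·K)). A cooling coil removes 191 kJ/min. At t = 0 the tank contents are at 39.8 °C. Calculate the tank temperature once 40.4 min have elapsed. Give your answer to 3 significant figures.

30.6 °C

M c_p dT/dt = ṁ c_p (T_in − T) − Q̇.
τ = M/ṁ = 52.255 min; T_ss = T_in − Q̇/(ṁ c_p) = 31.2 − 191/(10.2·2.23) = 22.803 °C.
Integrating: T(t) = T_ss + (T₀ − T_ss) e^(−t/τ).
T(40.4) = 22.803 + (16.997)·e^(−40.4/52.255) = 22.803 + (16.997)·0.46156 = 30.648 °C.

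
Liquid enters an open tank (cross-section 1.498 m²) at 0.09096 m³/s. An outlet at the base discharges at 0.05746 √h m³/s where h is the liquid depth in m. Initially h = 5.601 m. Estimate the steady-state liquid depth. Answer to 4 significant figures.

2.506 m

Mass balance (ρ constant): A dh/dt = Q_in − 0.05746 √h. At steady state dh/dt = 0:
Q_in = 0.05746 √h_ss ⇒ √h_ss = 0.09096/0.05746 = 1.58301.
h_ss = 1.58301² = 2.50593 m. (Since h₀ = 5.601 m > h_ss, the level will fall toward this value.)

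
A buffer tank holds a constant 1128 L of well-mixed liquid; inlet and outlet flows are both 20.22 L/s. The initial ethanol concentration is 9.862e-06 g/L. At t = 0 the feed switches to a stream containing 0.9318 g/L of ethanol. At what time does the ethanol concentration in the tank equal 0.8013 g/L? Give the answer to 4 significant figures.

109.7 s

Species balance on the tank: V dC/dt = Q(C_in − C), so τ = V/Q = 55.7864 s.
C(t) = C_in + (C₀ − C_in) e^(−t/τ). Set C = 0.8013 and solve for t:
e^(−t/τ) = (C − C_in)/(C₀ − C_in) = (0.8013 − 0.9318)/(9.862e-06 − 0.9318) = 0.140053
t = −τ ln(…) = 55.7864 × 1.96573 = 109.661 s.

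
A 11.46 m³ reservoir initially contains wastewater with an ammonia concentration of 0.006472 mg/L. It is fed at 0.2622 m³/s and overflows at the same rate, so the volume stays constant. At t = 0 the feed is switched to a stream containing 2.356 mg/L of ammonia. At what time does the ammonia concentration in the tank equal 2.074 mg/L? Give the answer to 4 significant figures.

Mass balance on the solute (V constant): V dC/dt = Q(C_in − C), so τ = V/Q = 43.7071 s.
C(t) = C_in + (C₀ − C_in) e^(−t/τ). Set C = 2.074 and solve for t:
e^(−t/τ) = (C − C_in)/(C₀ − C_in) = (2.074 − 2.356)/(0.006472 − 2.356) = 0.120024
t = −τ ln(…) = 43.7071 × 2.12006 = 92.6618 s.

92.66 s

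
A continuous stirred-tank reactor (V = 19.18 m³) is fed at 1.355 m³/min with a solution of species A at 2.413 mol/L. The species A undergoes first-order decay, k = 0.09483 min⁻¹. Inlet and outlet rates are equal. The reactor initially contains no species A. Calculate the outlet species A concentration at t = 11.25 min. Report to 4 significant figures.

0.8701 mol/L

Accumulation = in − out − consumed: V dC/dt = Q C_in − Q C − k V C.
dC/dt = (Q/V) C_in − (Q/V + k) C; effective rate a = Q/V + k = 0.0706465 + 0.09483 = 0.165477 min⁻¹.
C_ss = Q C_in/(Q + kV) = 1.03018 mol/L; C(t) = C_ss + (C₀ − C_ss) e^(−a t).
C(11.25) = 1.03018 + (-1.03018)·e^(−0.165477·11.25) = 1.03018 + (-1.03018)·0.155422 = 0.870064 mol/L.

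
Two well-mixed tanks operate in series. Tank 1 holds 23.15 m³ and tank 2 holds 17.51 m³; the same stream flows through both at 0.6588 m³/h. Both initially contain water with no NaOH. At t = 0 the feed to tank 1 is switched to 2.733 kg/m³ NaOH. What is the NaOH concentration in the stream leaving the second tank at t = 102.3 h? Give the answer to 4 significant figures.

Time constants: τᵢ = Vᵢ/Q for each well-mixed tank.
τ₁ = 23.15/0.6588 = 35.1396 h; τ₂ = 17.51/0.6588 = 26.5786 h.
Solving the cascade with C₁(0)=C₂(0)=0 gives C₂(t) = C_in[1 − (τ₁ e^(−t/τ₁) − τ₂ e^(−t/τ₂))/(τ₁ − τ₂)].
At t = 102.3: e^(−t/τ₁) = 0.0544081, e^(−t/τ₂) = 0.0213019.
C₂ = 2.733·[1 − (35.1396·0.0544081 − 26.5786·0.0213019)/(8.56102)] = 2.733·0.842810 = 2.30340 kg/m³.

2.303 kg/m³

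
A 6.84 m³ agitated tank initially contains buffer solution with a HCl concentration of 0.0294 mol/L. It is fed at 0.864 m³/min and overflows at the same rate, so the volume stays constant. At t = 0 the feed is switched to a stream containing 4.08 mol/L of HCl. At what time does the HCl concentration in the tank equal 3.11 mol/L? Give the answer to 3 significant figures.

Species balance on the tank: V dC/dt = Q(C_in − C), so τ = V/Q = 7.9167 min.
C(t) = C_in + (C₀ − C_in) e^(−t/τ). Set C = 3.11 and solve for t:
e^(−t/τ) = (C − C_in)/(C₀ − C_in) = (3.11 − 4.08)/(0.0294 − 4.08) = 0.23947
t = −τ ln(…) = 7.9167 × 1.4293 = 11.315 min.

11.3 min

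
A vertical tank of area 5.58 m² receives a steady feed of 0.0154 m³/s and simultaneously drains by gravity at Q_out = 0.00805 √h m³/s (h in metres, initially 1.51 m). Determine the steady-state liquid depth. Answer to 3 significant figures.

3.66 m

Accumulation of liquid (constant cross-section A): A dh/dt = Q_in − 0.00805 √h. At steady state dh/dt = 0:
Q_in = 0.00805 √h_ss ⇒ √h_ss = 0.0154/0.00805 = 1.9130.
h_ss = 1.9130² = 3.6597 m. (Since h₀ = 1.51 m < h_ss, the level will rise toward this value.)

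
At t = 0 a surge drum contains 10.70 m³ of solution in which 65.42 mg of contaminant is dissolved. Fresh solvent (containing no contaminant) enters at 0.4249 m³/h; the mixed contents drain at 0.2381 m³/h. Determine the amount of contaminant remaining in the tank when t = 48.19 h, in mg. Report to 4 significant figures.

30.05 mg

Total volume: dV/dt = Q_in − Q_out = 0.186800 m³/h, so V(t) = 10.70 + 0.186800 t and V(48.19) = 19.7019 m³.
Species balance (pure solvent in): dm/dt = −Q_out · m/V(t).
Separate: dm/m = −Q_out dt/V(t) ⇒ ln(m/m₀) = −(Q_out/(Q_in−Q_out)) ln(V/V₀).
m = m₀ (V₀/V)^(Q_out/(Q_in−Q_out)) = 65.42 × (10.70/19.7019)^(1.27463) = 30.0453 mg.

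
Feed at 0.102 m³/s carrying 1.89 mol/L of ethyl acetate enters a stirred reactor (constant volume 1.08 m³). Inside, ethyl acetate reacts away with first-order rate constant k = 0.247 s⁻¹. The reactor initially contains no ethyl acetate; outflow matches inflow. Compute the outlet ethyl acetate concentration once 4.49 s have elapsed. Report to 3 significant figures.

Species balance: V dC/dt = Q C_in − Q C − k V C.
This is linear with rate a = Q/V + k = 0.34144 s⁻¹.
C_ss = Q C_in/(Q + kV) = 0.52278 mol/L; C(t) = C_ss + (C₀ − C_ss) e^(−a t).
C(4.49) = 0.52278 + (-0.52278)·e^(−0.34144·4.49) = 0.52278 + (-0.52278)·0.21587 = 0.40993 mol/L.

0.410 mol/L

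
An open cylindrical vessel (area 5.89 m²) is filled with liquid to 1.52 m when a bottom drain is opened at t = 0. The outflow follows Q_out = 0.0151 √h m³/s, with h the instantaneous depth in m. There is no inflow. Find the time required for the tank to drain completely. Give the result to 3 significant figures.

962 s

With no inflow, A dh/dt = −0.0151 √h.
∫ h^(−1/2) dh = −(0.0151/A) ∫ dt, giving 2√h = 2√h₀ − (0.0151/A) t.
Set h = 0: 2√h₀ = (0.0151/A) t_empty ⇒ t_empty = 2A√h₀/0.0151.
t_empty = 2·5.89·√1.52/0.0151 = 11.780·1.2329/0.0151 = 961.81 s.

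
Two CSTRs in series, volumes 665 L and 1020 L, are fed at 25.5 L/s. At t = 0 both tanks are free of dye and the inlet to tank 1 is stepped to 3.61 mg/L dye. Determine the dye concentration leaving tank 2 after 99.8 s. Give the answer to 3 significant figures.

Each tank obeys Vᵢ dCᵢ/dt = Q(Cᵢ₋₁ − Cᵢ), so τᵢ = Vᵢ/Q.
τ₁ = 665/25.5 = 26.078 s; τ₂ = 1020/25.5 = 40.000 s.
Tank 1: C₁ = C_in(1 − e^(−t/τ₁)). Tank 2 (τ₁ ≠ τ₂): C₂ = C_in[1 − (τ₁ e^(−t/τ₁) − τ₂ e^(−t/τ₂))/(τ₁ − τ₂)].
At t = 99.8: e^(−t/τ₁) = 0.021777, e^(−t/τ₂) = 0.082496.
C₂ = 3.61·[1 − (26.078·0.021777 − 40.000·0.082496)/(-13.922)] = 3.61·0.80376 = 2.9016 mg/L.

2.90 mg/L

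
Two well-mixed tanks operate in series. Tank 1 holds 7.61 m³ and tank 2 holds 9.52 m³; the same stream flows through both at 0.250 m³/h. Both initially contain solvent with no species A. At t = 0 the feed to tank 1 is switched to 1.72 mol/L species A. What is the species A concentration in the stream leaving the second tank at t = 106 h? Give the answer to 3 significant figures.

Each tank obeys Vᵢ dCᵢ/dt = Q(Cᵢ₋₁ − Cᵢ), so τᵢ = Vᵢ/Q.
τ₁ = 7.61/0.250 = 30.440 h; τ₂ = 9.52/0.250 = 38.080 h.
Solving the cascade with C₁(0)=C₂(0)=0 gives C₂(t) = C_in[1 − (τ₁ e^(−t/τ₁) − τ₂ e^(−t/τ₂))/(τ₁ − τ₂)].
At t = 106: e^(−t/τ₁) = 0.030738, e^(−t/τ₂) = 0.061815.
C₂ = 1.72·[1 − (30.440·0.030738 − 38.080·0.061815)/(-7.6400)] = 1.72·0.81437 = 1.4007 mol/L.

1.40 mol/L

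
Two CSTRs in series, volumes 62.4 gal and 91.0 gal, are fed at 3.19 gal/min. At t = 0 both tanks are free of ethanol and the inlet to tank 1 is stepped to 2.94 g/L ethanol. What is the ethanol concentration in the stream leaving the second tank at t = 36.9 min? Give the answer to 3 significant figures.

Time constants: τᵢ = Vᵢ/Q for each well-mixed tank.
τ₁ = 62.4/3.19 = 19.561 min; τ₂ = 91.0/3.19 = 28.527 min.
Tank 1: C₁ = C_in(1 − e^(−t/τ₁)). Tank 2 (τ₁ ≠ τ₂): C₂ = C_in[1 − (τ₁ e^(−t/τ₁) − τ₂ e^(−t/τ₂))/(τ₁ − τ₂)].
At t = 36.9: e^(−t/τ₁) = 0.15162, e^(−t/τ₂) = 0.27430.
C₂ = 2.94·[1 − (19.561·0.15162 − 28.527·0.27430)/(-8.9655)] = 2.94·0.45802 = 1.3466 g/L.

1.35 g/L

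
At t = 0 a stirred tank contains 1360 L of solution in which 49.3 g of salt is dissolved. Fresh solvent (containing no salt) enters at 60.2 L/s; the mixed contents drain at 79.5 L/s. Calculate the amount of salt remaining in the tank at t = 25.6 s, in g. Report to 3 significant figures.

Let m(t) be the amount of salt. Volume: V(t) = V₀ + (Q_in − Q_out) t = 1360 − 19.300 t; V(25.6) = 865.92 L.
No salt enters, so dm/dt = −Q_out · (m/V).
dm/m = −Q_out dt/(V₀ − 19.300 t); integrating gives ln(m/m₀) = −(Q_out/(Q_in−Q_out)) ln(V/V₀).
m = m₀ (V₀/V)^(Q_out/(Q_in−Q_out)) = 49.3 × (1360/865.92)^(-4.1192) = 7.6778 g.

7.68 g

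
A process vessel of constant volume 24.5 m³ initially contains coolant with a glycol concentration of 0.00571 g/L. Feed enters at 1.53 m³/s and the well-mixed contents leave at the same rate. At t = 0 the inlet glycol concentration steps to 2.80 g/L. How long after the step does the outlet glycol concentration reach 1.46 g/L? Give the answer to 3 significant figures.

Species balance: V dC/dt = Q(C_in − C) ⇒ τ = V/Q = 16.013 s.
C(t) = C_in + (C₀ − C_in) e^(−t/τ). Set C = 1.46 and solve for t:
e^(−t/τ) = (C − C_in)/(C₀ − C_in) = (1.46 − 2.80)/(0.00571 − 2.80) = 0.47955
t = −τ ln(…) = 16.013 × 0.73491 = 11.768 s.

11.8 s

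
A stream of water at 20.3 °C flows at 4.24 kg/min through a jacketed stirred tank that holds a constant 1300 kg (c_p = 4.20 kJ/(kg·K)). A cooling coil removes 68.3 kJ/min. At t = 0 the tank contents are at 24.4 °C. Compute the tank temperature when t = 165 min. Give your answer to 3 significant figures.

M c_p dT/dt = ṁ c_p (T_in − T) − Q̇.
Rearrange: dT/dt = (T_ss − T)/τ with τ = M/ṁ = 306.60 min and T_ss = T_in − Q̇/(ṁ c_p) = 16.465 °C.
Solution: T(t) = T_ss + (T₀ − T_ss) e^(−t/τ).
T(165) = 16.465 + (7.9354)·e^(−165/306.60) = 16.465 + (7.9354)·0.58383 = 21.098 °C.

21.1 °C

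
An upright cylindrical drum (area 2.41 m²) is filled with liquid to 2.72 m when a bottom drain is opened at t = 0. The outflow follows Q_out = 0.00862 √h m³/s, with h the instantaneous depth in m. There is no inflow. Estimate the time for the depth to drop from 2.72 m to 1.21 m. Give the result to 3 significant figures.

307 s

Volume balance on the tank: A dh/dt = −0.00862 √h.
This is separable: 2 d(√h)/dt = −0.00862/A, so √h = √h₀ − (0.00862/(2A)) t.
t = 2A(√h₀ − √h)/0.00862 = 2·2.41·(√2.72 − √1.21)/0.00862
  = 4.8200 × (1.6492 − 1.1000) / 0.00862 = 307.12 s.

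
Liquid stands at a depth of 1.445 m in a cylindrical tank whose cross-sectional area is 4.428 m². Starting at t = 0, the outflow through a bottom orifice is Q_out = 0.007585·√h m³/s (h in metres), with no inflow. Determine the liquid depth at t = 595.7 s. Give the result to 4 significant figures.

0.4787 m

With no inflow, A dh/dt = −0.007585 √h.
Separate and integrate: 2(√h − √h₀) = −(0.007585/A) t.
√h = √1.445 − 0.007585·595.7/(2·4.428) = 1.20208 − 0.510206 = 0.691876.
h = 0.691876² = 0.478692 m.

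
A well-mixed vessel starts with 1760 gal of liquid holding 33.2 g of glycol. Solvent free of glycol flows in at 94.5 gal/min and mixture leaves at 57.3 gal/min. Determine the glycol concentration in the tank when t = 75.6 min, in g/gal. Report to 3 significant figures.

Let m(t) be the amount of glycol. Volume: V(t) = V₀ + (Q_in − Q_out) t = 1760 + 37.200 t; V(75.6) = 4572.3 gal.
Solute balance: dm/dt = 0 − Q_out C = −Q_out m/V(t).
Separate: dm/m = −Q_out dt/V(t) ⇒ ln(m/m₀) = −(Q_out/(Q_in−Q_out)) ln(V/V₀).
m = m₀ (V₀/V)^(Q_out/(Q_in−Q_out)) = 33.2 × (1760/4572.3)^(1.5403) = 7.6293 g.
C = m/V = 7.6293/4572.3 = 0.0016686 g/gal.

0.00167 g/gal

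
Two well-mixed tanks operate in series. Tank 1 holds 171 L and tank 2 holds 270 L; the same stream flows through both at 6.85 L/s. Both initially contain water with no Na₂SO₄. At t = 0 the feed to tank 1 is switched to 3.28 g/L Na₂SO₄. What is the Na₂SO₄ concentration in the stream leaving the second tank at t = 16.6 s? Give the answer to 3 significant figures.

Time constants: τᵢ = Vᵢ/Q for each well-mixed tank.
τ₁ = 171/6.85 = 24.964 s; τ₂ = 270/6.85 = 39.416 s.
Solving the cascade with C₁(0)=C₂(0)=0 gives C₂(t) = C_in[1 − (τ₁ e^(−t/τ₁) − τ₂ e^(−t/τ₂))/(τ₁ − τ₂)].
At t = 16.6: e^(−t/τ₁) = 0.51429, e^(−t/τ₂) = 0.65629.
C₂ = 3.28·[1 − (24.964·0.51429 − 39.416·0.65629)/(-14.453)] = 3.28·0.098427 = 0.32284 g/L.

0.323 g/L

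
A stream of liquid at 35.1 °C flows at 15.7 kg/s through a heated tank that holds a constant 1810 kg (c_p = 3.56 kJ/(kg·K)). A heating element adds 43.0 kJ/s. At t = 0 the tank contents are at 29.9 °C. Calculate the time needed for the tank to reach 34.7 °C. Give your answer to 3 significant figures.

First-law balance (no shaft work): M c_p dT/dt = ṁ c_p (T_in − T) + 43.0.
τ = M/ṁ = 115.29 s; T_ss = T_in + Q̇/(ṁ c_p) = 35.869 °C.
T(t) = T_ss + (T₀ − T_ss) e^(−t/τ). Set T = 34.7:
e^(−t/τ) = (34.7 − 35.869)/(29.9 − 35.869) = 0.19589
t = −115.29 · ln(0.19589) = 187.94 s.

188 s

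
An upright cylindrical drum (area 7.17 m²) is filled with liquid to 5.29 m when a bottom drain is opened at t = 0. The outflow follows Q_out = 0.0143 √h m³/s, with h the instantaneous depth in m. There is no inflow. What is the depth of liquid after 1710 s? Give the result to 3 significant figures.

Unsteady balance on liquid volume: A dh/dt = −0.0143 √h.
Separate and integrate: 2(√h − √h₀) = −(0.0143/A) t.
√h = √5.29 − 0.0143·1710/(2·7.17) = 2.3000 − 1.7052 = 0.59477.
h = 0.59477² = 0.35375 m.

0.354 m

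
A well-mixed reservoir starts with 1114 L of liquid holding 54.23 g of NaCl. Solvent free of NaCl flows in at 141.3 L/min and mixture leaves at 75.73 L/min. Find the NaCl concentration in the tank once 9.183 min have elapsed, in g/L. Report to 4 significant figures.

Let m(t) be the amount of NaCl. Volume: V(t) = V₀ + (Q_in − Q_out) t = 1114 + 65.5700 t; V(9.183) = 1716.13 L.
No NaCl enters, so dm/dt = −Q_out · (m/V).
Separate: dm/m = −Q_out dt/V(t) ⇒ ln(m/m₀) = −(Q_out/(Q_in−Q_out)) ln(V/V₀).
m = m₀ (V₀/V)^(Q_out/(Q_in−Q_out)) = 54.23 × (1114/1716.13)^(1.15495) = 32.9228 g.
C = m/V = 32.9228/1716.13 = 0.0191843 g/L.

0.01918 g/L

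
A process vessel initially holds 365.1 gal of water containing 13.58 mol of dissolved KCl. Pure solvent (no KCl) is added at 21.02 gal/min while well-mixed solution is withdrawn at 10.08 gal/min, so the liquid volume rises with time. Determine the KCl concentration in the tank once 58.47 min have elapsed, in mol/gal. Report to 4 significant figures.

0.005318 mol/gal

Total volume: dV/dt = Q_in − Q_out = 10.9400 gal/min, so V(t) = 365.1 + 10.9400 t and V(58.47) = 1004.76 gal.
No KCl enters, so dm/dt = −Q_out · (m/V).
Separate: dm/m = −Q_out dt/V(t) ⇒ ln(m/m₀) = −(Q_out/(Q_in−Q_out)) ln(V/V₀).
m = m₀ (V₀/V)^(Q_out/(Q_in−Q_out)) = 13.58 × (365.1/1004.76)^(0.921389) = 5.34330 mol.
C = m/V = 5.34330/1004.76 = 0.00531798 mol/gal.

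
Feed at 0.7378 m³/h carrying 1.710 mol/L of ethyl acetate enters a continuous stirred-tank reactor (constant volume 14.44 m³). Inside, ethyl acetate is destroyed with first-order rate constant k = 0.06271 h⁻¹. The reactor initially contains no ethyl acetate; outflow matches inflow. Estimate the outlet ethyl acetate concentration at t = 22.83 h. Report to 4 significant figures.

0.7106 mol/L

Species balance: V dC/dt = Q C_in − Q C − k V C.
dC/dt = (Q/V) C_in − (Q/V + k) C; effective rate a = Q/V + k = 0.0510942 + 0.06271 = 0.113804 h⁻¹.
C_ss = Q C_in/(Q + kV) = 0.767731 mol/L; C(t) = C_ss + (C₀ − C_ss) e^(−a t).
C(22.83) = 0.767731 + (-0.767731)·e^(−0.113804·22.83) = 0.767731 + (-0.767731)·0.0744111 = 0.710604 mol/L.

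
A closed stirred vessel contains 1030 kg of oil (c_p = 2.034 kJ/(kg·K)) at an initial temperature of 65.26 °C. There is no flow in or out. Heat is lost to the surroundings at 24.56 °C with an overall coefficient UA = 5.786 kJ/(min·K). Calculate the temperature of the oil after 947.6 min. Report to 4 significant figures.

Lumped-capacitance energy balance: M c_p dT/dt = UA(T_amb − T).
dT/dt = (T_ss − T)/τ with T_ss = T_amb = 24.5600 °C, τ = M c_p/UA = 1030·2.034/5.786 = 362.084 min.
Integrating: T(t) = T_ss + (T₀ − T_ss) e^(−t/τ).
T(947.6) = 24.5600 + (40.7000)·0.0730165 = 27.5318 °C.

27.53 °C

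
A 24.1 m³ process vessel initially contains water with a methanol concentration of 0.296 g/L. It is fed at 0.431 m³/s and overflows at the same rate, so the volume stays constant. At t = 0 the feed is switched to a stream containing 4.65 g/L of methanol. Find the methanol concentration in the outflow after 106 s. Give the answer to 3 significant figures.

4.00 g/L

Unsteady species balance (constant V, well mixed): V dC/dt = Q(C_in − C).
So dC/dt = (C_in − C)/τ with τ = V/Q = 24.1/0.431 = 55.916 s.
Solution: C(t) = C_in + (C₀ − C_in) e^(−t/τ).
C(106) = 4.65 + (0.296 − 4.65)·e^(−106/55.916) = 4.65 + (-4.3540)·0.15022 = 3.9960 g/L.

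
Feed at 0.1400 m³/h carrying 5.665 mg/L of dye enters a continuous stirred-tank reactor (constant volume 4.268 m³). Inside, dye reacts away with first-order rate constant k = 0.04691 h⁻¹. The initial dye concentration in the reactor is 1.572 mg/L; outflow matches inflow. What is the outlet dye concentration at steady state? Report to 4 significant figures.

2.331 mg/L

V dC/dt = Q(C_in − C) − k V C.
Steady state (dC/dt = 0): C_ss = Q C_in/(Q + kV) = C_in/(1 + kV/Q).
C_ss = 0.1400·5.665/(0.1400 + 0.04691·4.268) = 0.793100/0.340212 = 2.33119 mg/L.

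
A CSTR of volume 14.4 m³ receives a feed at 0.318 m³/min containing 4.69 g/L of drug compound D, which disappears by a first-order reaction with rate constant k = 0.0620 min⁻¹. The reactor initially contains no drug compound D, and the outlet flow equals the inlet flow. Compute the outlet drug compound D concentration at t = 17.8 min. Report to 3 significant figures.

0.956 g/L

Species balance: V dC/dt = Q C_in − Q C − k V C.
This is linear with rate a = Q/V + k = 0.084083 min⁻¹.
C_ss = Q C_in/(Q + kV) = 1.2318 g/L; C(t) = C_ss + (C₀ − C_ss) e^(−a t).
C(17.8) = 1.2318 + (-1.2318)·e^(−0.084083·17.8) = 1.2318 + (-1.2318)·0.22387 = 0.95601 g/L.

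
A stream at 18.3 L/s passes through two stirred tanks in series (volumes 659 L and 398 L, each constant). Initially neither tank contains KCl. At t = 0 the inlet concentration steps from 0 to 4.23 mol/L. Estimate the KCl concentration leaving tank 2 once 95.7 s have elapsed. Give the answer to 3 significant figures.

Each tank obeys Vᵢ dCᵢ/dt = Q(Cᵢ₋₁ − Cᵢ), so τᵢ = Vᵢ/Q.
τ₁ = 659/18.3 = 36.011 s; τ₂ = 398/18.3 = 21.749 s.
Solving the cascade with C₁(0)=C₂(0)=0 gives C₂(t) = C_in[1 − (τ₁ e^(−t/τ₁) − τ₂ e^(−t/τ₂))/(τ₁ − τ₂)].
At t = 95.7: e^(−t/τ₁) = 0.070121, e^(−t/τ₂) = 0.012274.
C₂ = 4.23·[1 − (36.011·0.070121 − 21.749·0.012274)/(14.262)] = 4.23·0.84167 = 3.5602 mol/L.

3.56 mol/L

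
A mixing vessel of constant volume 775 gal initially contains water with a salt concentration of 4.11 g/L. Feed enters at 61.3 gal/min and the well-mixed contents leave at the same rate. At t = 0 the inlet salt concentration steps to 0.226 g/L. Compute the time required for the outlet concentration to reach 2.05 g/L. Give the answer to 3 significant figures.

Species balance: V dC/dt = Q(C_in − C) ⇒ τ = V/Q = 12.643 min.
C(t) = C_in + (C₀ − C_in) e^(−t/τ). Set C = 2.05 and solve for t:
e^(−t/τ) = (C − C_in)/(C₀ − C_in) = (2.05 − 0.226)/(4.11 − 0.226) = 0.46962
t = −τ ln(…) = 12.643 × 0.75583 = 9.5558 min.

9.56 min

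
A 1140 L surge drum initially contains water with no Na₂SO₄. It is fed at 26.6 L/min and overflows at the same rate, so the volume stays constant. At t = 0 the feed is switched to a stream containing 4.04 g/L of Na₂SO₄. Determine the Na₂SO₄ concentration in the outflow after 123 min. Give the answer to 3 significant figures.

Mass balance on the solute (V constant): V dC/dt = Q(C_in − C).
Rewrite as dC/dt + C/τ = C_in/τ, τ = V/Q = 42.857 min.
Solution: C(t) = C_in + (C₀ − C_in) e^(−t/τ).
C(123) = 4.04 + (0 − 4.04)·e^(−123/42.857) = 4.04 + (-4.0400)·0.056699 = 3.8109 g/L.

3.81 g/L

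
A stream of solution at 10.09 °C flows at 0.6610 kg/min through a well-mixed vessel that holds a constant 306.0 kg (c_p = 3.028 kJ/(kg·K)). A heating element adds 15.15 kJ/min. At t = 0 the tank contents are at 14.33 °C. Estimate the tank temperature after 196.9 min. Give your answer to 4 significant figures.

M c_p dT/dt = ṁ c_p (T_in − T) + Q̇.
τ = M/ṁ = 462.935 min; T_ss = T_in + Q̇/(ṁ c_p) = 10.09 + 15.15/(0.6610·3.028) = 17.6593 °C.
This is linear first-order; T(t) = T_ss + (T₀ − T_ss) e^(−t/τ).
T(196.9) = 17.6593 + (-3.32929)·e^(−196.9/462.935) = 17.6593 + (-3.32929)·0.653554 = 15.4834 °C.

15.48 °C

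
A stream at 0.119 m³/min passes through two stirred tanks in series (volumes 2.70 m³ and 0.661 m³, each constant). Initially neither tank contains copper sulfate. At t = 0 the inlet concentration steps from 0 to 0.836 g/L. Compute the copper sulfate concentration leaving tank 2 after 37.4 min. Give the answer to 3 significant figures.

Species balance on tank i: dCᵢ/dt = (Cᵢ₋₁ − Cᵢ)/τᵢ with τᵢ = Vᵢ/Q.
τ₁ = 2.70/0.119 = 22.689 min; τ₂ = 0.661/0.119 = 5.5546 min.
Tank 1: C₁ = C_in(1 − e^(−t/τ₁)). Tank 2 (τ₁ ≠ τ₂): C₂ = C_in[1 − (τ₁ e^(−t/τ₁) − τ₂ e^(−t/τ₂))/(τ₁ − τ₂)].
At t = 37.4: e^(−t/τ₁) = 0.19236, e^(−t/τ₂) = 0.0011908.
C₂ = 0.836·[1 − (22.689·0.19236 − 5.5546·0.0011908)/(17.134)] = 0.836·0.74566 = 0.62337 g/L.

0.623 g/L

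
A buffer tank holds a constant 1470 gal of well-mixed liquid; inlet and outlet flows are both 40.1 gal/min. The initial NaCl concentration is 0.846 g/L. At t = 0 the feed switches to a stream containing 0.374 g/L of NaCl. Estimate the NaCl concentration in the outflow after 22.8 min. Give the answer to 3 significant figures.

0.627 g/L

Species balance on the tank: V dC/dt = Q(C_in − C).
Time constant τ = V/Q = 1470/40.1 = 36.658 min.
Solution: C(t) = C_in + (C₀ − C_in) e^(−t/τ).
C(22.8) = 0.374 + (0.846 − 0.374)·e^(−22.8/36.658) = 0.374 + (0.47200)·0.53689 = 0.62741 g/L.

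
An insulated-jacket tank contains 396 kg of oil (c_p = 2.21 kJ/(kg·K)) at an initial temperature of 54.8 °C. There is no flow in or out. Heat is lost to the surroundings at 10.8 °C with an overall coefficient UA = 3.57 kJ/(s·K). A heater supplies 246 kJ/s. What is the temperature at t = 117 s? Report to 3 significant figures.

Lumped-capacitance energy balance: M c_p dT/dt = UA(T_amb − T) + Q̇.
dT/dt = (T_ss − T)/τ with T_ss = T_amb + Q̇/UA = 10.8 + 246/3.57 = 79.708 °C, τ = M c_p/UA = 396·2.21/3.57 = 245.14 s.
Solution: T(t) = T_ss + (T₀ − T_ss) e^(−t/τ).
T(117) = 79.708 + (-24.908)·0.62047 = 64.253 °C.

64.3 °C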